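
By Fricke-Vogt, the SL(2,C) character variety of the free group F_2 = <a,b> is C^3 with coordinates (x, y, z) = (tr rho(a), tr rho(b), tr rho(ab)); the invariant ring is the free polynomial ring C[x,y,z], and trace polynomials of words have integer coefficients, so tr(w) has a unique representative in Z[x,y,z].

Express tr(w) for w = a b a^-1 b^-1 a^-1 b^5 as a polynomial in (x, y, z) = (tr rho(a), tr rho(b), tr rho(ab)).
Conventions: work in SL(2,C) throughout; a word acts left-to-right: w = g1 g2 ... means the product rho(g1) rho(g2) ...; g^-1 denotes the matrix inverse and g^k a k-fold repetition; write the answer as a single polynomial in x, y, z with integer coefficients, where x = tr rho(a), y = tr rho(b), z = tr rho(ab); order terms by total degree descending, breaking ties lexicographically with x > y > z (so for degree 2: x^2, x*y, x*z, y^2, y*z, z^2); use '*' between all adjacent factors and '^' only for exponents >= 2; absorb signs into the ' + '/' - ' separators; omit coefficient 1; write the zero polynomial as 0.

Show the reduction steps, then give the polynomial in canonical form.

x*y^5*z^2 - x^2*y^4*z - y^6*z - y^4*z^3 + x*y^5 - 3*x*y^3*z^2 + 3*x^2*y^2*z + 6*y^4*z + 3*y^2*z^3 - 4*x*y^3 + x*y*z^2 - x^2*z - 10*y^2*z - z^3 + 3*x*y + 3*z

tr(a b^2) = tr(b) tr(a b) - tr(a)  (reduce the b square) = y*z - x
tr(b a b^2) = tr(b) tr(a b^2) - tr(a b)  (reduce the b square) = y^2*z - x*y - z
tr(b^3 a b) = tr(b) tr(b a b^2) - tr(b a b)  (reduce the b square) = y^3*z - x*y^2 - 2*y*z + x
tr(b^4 a b) = tr(b) tr(b^3 a b) - tr(b^3 a)  (reduce the b square) = y^4*z - x*y^3 - 3*y^2*z + 2*x*y + z
tr(a b a b) = tr(a b) tr(a b) - tr(1)  (split on a) = z^2 - 2
tr(a b a) = tr(a) tr(b a) - tr(b)  (reduce the a square) = x*z - y
tr(b a b a b) = tr(b) tr(a b a b) - tr(a b a)  (reduce the b square) = y*z^2 - x*z - y
tr(a b a b^3) = tr(b) tr(b a b a b) - tr(b a b a)  (reduce the b square) = y^2*z^2 - x*y*z - y^2 - z^2 + 2
tr(b^4 a b a) = tr(b) tr(a b a b^3) - tr(a b a b^2)  (reduce the b square) = y^3*z^2 - x*y^2*z - y^3 - 2*y*z^2 + x*z + 3*y
tr(b^4 a b a^-1) = tr(b^4 a b) tr(a) - tr(b^4 a b a)  (eliminate a^-1) = x*y^4*z - x^2*y^3 - y^3*z^2 - 2*x*y^2*z + 2*x^2*y + y^3 + 2*y*z^2 - 3*y
tr(a^2) = tr(a) tr(a) - tr(1)  (reduce the a square) = x^2 - 2
tr(a^2 b^2) = tr(b) tr(a^2 b) - tr(a^2)  (reduce the b square) = x*y*z - x^2 - y^2 + 2
tr(b a^2 b^2) = tr(b) tr(a^2 b^2) - tr(a^2 b)  (reduce the b square) = x*y^2*z - x^2*y - y^3 - x*z + 3*y
tr(b^2 a^2 b^2) = tr(b) tr(b a^2 b^2) - tr(b a^2 b)  (reduce the b square) = x*y^3*z - x^2*y^2 - y^4 - 2*x*y*z + x^2 + 4*y^2 - 2
tr(a b^5 a) = tr(b) tr(b^2 a^2 b^2) - tr(b^2 a^2 b)  (reduce the b square) = x*y^4*z - x^2*y^3 - y^5 - 3*x*y^2*z + 2*x^2*y + 5*y^3 + x*z - 5*y
tr(b^2 a b a^2 b) = tr(a) tr(b^3 a b a) - tr(b^3 a b)  (reduce the a square) = x*y^2*z^2 - x^2*y*z - y^3*z - x*z^2 + 2*y*z + x
tr(b^2 a b a^2) = tr(a) tr(b^2 a b a) - tr(b^2 a b)  (reduce the a square) = x*y*z^2 - x^2*z - y^2*z + z
tr(a b a^2 b^4) = tr(b) tr(b^2 a b a^2 b) - tr(b^2 a b a^2)  (reduce the b square) = x*y^3*z^2 - x^2*y^2*z - y^4*z - 2*x*y*z^2 + x^2*z + 3*y^2*z + x*y - z
tr(a b^5 a b a) = tr(b) tr(a b a^2 b^4) - tr(a b a^2 b^3)  (reduce the b square) = x*y^4*z^2 - x^2*y^3*z - y^5*z - 3*x*y^2*z^2 + 2*x^2*y*z + 4*y^3*z + x*y^2 + x*z^2 - 3*y*z - x
tr(a b a b a b) = tr(a b) tr(a b a b) - tr(a^-1 b^-1)  (split on a) = z^3 - 3*z
tr(a b a b a) = tr(a) tr(b a b a) - tr(b a b)  (reduce the a square) = x*z^2 - y*z - x
tr(b a b a b a b) = tr(b) tr(a b a b a b) - tr(a b a b a)  (reduce the b square) = y*z^3 - x*z^2 - 2*y*z + x
tr(b a b a b a b^2) = tr(b) tr(b a b a b a b) - tr(b a b a b a)  (reduce the b square) = y^2*z^3 - x*y*z^2 - 2*y^2*z - z^3 + x*y + 3*z
tr(a b a b a b^4) = tr(b) tr(b a b a b a b^2) - tr(b a b a b a b)  (reduce the b square) = y^3*z^3 - x*y^2*z^2 - 2*y^3*z - 2*y*z^3 + x*y^2 + x*z^2 + 5*y*z - x
tr(a b^5 a b a b) = tr(b) tr(a b a b a b^4) - tr(a b a b a b^3)  (reduce the b square) = y^4*z^3 - x*y^3*z^2 - 2*y^4*z - 3*y^2*z^3 + x*y^3 + 2*x*y*z^2 + 7*y^2*z + z^3 - 2*x*y - 3*z
tr(b^-1 a b^5 a b a) = tr(a b^5 a b a) tr(b) - tr(a b^5 a b a b)  (eliminate b^-1) = x*y^5*z^2 - x^2*y^4*z - y^6*z - y^4*z^3 - 2*x*y^3*z^2 + 2*x^2*y^2*z + 6*y^4*z + 3*y^2*z^3 - x*y*z^2 - 10*y^2*z - z^3 + x*y + 3*z
tr(b^5 a b a^-1 b^-1 a) = tr(b^-1 a b^5 a b) tr(a) - tr(b^-1 a b^5 a b a)  (eliminate a^-1) = -x*y^5*z^2 + 2*x^2*y^4*z + y^6*z + y^4*z^3 - x^3*y^3 - x*y^5 + 2*x*y^3*z^2 - 5*x^2*y^2*z - 6*y^4*z - 3*y^2*z^3 + 2*x^3*y + 5*x*y^3 + x*y*z^2 + x^2*z + 10*y^2*z + z^3 - 6*x*y - 3*z
tr(a b a^-1 b^-1 a^-1 b^5) = tr(b^5 a b a^-1 b^-1) tr(a) - tr(b^5 a b a^-1 b^-1 a)  (eliminate a^-1) = x*y^5*z^2 - x^2*y^4*z - y^6*z - y^4*z^3 + x*y^5 - 3*x*y^3*z^2 + 3*x^2*y^2*z + 6*y^4*z + 3*y^2*z^3 - 4*x*y^3 + x*y*z^2 - x^2*z - 10*y^2*z - z^3 + 3*x*y + 3*z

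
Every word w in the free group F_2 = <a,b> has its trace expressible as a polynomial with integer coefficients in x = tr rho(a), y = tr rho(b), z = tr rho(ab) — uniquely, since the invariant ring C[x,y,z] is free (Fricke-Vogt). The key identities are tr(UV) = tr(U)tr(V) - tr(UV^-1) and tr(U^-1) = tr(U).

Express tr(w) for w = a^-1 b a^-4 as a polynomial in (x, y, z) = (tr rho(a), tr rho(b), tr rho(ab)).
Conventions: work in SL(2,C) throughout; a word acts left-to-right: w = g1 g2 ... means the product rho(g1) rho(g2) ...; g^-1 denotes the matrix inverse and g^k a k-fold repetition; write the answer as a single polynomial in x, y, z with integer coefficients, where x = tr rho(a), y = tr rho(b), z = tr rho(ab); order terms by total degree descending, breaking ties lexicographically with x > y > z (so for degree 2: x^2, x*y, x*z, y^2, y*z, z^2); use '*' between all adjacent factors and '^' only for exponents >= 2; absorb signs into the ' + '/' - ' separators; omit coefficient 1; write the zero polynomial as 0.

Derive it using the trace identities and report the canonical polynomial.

apply: trace(b a^-1) = trace(b) trace(a) - trace(b a)   [inverse elimination on a] = x*y - z
trace(a^-2 b) = trace(b a^-1) trace(a) - trace(b)   [inverse elimination on a] = x^2*y - x*z - y
trace(a^-3 b) = trace(a^-2 b) trace(a) - trace(a^-2 b a)   [inverse elimination on a] = x^3*y - x^2*z - 2*x*y + z
trace(a^-2 b a^-2) = trace(a^-3 b) trace(a) - trace(a^-3 b a)   [inverse elimination on a] = x^4*y - x^3*z - 3*x^2*y + 2*x*z + y
use: trace(a^-1 b a^-4) = trace(a^-2 b a^-2) trace(a) - trace(a^-2 b a^-1)   [inverse elimination on a] = x^5*y - x^4*z - 4*x^3*y + 3*x^2*z + 3*x*y - z

x^5*y - x^4*z - 4*x^3*y + 3*x^2*z + 3*x*y - z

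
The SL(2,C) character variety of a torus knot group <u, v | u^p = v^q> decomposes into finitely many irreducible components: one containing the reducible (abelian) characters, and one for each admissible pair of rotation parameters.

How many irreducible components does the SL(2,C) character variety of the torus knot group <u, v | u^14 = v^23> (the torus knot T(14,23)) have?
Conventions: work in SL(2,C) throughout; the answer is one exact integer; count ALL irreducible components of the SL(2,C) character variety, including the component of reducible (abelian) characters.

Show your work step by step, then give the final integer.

144

For T(14,23): irreducibility forces the central element u^14 = v^23 to one of +I, -I.
This locks tr(u) to 2*cos(pi*alpha/14), alpha in 1..13, and tr(v) to 2*cos(pi*beta/23), beta in 1..22, on each component of irreducible characters.
The two central values (-1)^alpha I and (-1)^beta I must be the same matrix, so alpha and beta share a parity.
count pairs: odd alpha (7 choices) x odd beta (11), plus even alpha (6) x even beta (11): 7*11 + 6*11 = 143.
components with irreducible characters: 143; plus the single component of reducible (abelian) characters: total 144.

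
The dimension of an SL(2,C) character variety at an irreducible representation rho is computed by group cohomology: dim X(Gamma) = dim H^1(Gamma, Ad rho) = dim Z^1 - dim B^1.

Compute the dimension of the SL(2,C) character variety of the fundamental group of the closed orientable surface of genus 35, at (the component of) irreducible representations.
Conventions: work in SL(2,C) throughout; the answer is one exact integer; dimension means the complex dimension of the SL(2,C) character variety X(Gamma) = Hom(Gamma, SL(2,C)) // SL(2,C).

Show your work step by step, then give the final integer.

204

pi_1 of the closed genus-35 surface has 70 generators bound by the single product-of-commutators relator.
Unconstrained cocycle data is one sl_2 vector per generator (210 dimensions), cut by the relator condition d_2(z) = 0.
At an irreducible rho, H^2 = coker(d_2) vanishes (Poincare duality: H^2 is dual to H^0 = invariants = 0), so d_2 is surjective onto sl_2 and dim Z^1 = 210 - 3 = 207.
As always at irreducible rho, dim B^1 = 3.
dim X = dim H^1 = 207 - 3 = 204.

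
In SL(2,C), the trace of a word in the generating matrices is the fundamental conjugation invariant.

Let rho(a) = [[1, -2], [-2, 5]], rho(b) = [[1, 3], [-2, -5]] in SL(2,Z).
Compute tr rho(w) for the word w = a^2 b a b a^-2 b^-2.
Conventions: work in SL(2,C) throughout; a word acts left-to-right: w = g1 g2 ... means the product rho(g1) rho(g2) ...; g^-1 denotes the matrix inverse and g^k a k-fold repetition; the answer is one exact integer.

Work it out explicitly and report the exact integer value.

374406

rho(a) = [[1, -2], [-2, 5]]
... * rho(a) = [[1, -2], [-2, 5]]  ->  [[5, -12], [-12, 29]]
... * rho(b) = [[1, 3], [-2, -5]]  ->  [[29, 75], [-70, -181]]
... * rho(a) = [[1, -2], [-2, 5]]  ->  [[-121, 317], [292, -765]]
... * rho(b) = [[1, 3], [-2, -5]]  ->  [[-755, -1948], [1822, 4701]]
... * rho(a^-1) = [[5, 2], [2, 1]]  ->  [[-7671, -3458], [18512, 8345]]
... * rho(a^-1) = [[5, 2], [2, 1]]  ->  [[-45271, -18800], [109250, 45369]]
... * rho(b^-1) = [[-5, -3], [2, 1]]  ->  [[188755, 117013], [-455512, -282381]]
... * rho(b^-1) = [[-5, -3], [2, 1]]  ->  [[-709749, -449252], [1712798, 1084155]]
tr = -709749 + 1084155 = 374406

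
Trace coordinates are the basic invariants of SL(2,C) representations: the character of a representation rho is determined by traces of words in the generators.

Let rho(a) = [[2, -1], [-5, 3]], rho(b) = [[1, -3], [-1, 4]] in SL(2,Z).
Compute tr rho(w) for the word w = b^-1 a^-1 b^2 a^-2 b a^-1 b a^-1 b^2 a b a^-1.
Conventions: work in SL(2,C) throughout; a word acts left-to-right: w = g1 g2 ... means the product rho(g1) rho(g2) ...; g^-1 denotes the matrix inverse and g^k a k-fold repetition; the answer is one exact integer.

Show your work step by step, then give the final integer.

123047545

rho(b^-1) = [[4, 3], [1, 1]]
... * rho(a^-1) = [[3, 1], [5, 2]]  ->  [[27, 10], [8, 3]]
... * rho(b) = [[1, -3], [-1, 4]]  ->  [[17, -41], [5, -12]]
... * rho(b) = [[1, -3], [-1, 4]]  ->  [[58, -215], [17, -63]]
... * rho(a^-1) = [[3, 1], [5, 2]]  ->  [[-901, -372], [-264, -109]]
... * rho(a^-1) = [[3, 1], [5, 2]]  ->  [[-4563, -1645], [-1337, -482]]
... * rho(b) = [[1, -3], [-1, 4]]  ->  [[-2918, 7109], [-855, 2083]]
... * rho(a^-1) = [[3, 1], [5, 2]]  ->  [[26791, 11300], [7850, 3311]]
... * rho(b) = [[1, -3], [-1, 4]]  ->  [[15491, -35173], [4539, -10306]]
... * rho(a^-1) = [[3, 1], [5, 2]]  ->  [[-129392, -54855], [-37913, -16073]]
... * rho(b) = [[1, -3], [-1, 4]]  ->  [[-74537, 168756], [-21840, 49447]]
... * rho(b) = [[1, -3], [-1, 4]]  ->  [[-243293, 898635], [-71287, 263308]]
... * rho(a) = [[2, -1], [-5, 3]]  ->  [[-4979761, 2939198], [-1459114, 861211]]
... * rho(b) = [[1, -3], [-1, 4]]  ->  [[-7918959, 26696075], [-2320325, 7822186]]
... * rho(a^-1) = [[3, 1], [5, 2]]  ->  [[109723498, 45473191], [32149955, 13324047]]
tr = 109723498 + 13324047 = 123047545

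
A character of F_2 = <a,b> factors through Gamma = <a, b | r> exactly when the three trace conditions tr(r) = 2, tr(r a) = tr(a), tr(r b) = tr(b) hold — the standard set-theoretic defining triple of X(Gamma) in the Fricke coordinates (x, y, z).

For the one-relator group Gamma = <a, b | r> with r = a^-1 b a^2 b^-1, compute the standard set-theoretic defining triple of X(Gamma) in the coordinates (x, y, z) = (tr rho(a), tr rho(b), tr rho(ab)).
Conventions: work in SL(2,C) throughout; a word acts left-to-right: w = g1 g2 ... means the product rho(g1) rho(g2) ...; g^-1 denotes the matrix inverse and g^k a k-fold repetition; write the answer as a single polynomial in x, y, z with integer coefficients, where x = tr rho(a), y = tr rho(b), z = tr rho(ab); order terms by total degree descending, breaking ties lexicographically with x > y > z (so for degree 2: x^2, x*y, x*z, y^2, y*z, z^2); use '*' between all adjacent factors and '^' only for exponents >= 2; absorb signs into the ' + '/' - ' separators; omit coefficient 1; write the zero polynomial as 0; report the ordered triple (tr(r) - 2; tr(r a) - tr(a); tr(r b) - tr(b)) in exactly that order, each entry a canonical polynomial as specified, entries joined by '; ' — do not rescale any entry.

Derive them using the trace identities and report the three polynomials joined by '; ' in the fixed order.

trace(b^2 a) = trace(b)*trace(a b) - trace(a) = y*z - x
trace(b^2) = trace(b)*trace(b) - trace(1) = y^2 - 2
trace(b a^2 b) = trace(a)*trace(b^2 a) - trace(b^2) = x*y*z - x^2 - y^2 + 2
trace(b a b a) = trace(a b)*trace(a b) - trace(1)   [split at repeated a] = z^2 - 2
use: trace(b a^2 b a) = trace(a)*trace(b a b a) - trace(b a b) = x*z^2 - y*z - x
use: trace(a^-1 b a^2 b) = trace(b a^2 b)*trace(a) - trace(b a^2 b a) = x^2*y*z - x^3 - x*y^2 - x*z^2 + y*z + 3*x
trace(a^-1 b a^2 b^-1) = trace(a^-1 b a^2)*trace(b) - trace(a^-1 b a^2 b) = -x^2*y*z + x^3 + x*y^2 + x*z^2 - 3*x
trace(a^2) = trace(a)*trace(a) - trace(1)  (reduce the a square) = x^2 - 2
assemble the triple (trace(r) - 2; trace(r a) - x; trace(r b) - y)

-x^2*y*z + x^3 + x*y^2 + x*z^2 - 3*x - 2; x^2 - x - 2; -y + z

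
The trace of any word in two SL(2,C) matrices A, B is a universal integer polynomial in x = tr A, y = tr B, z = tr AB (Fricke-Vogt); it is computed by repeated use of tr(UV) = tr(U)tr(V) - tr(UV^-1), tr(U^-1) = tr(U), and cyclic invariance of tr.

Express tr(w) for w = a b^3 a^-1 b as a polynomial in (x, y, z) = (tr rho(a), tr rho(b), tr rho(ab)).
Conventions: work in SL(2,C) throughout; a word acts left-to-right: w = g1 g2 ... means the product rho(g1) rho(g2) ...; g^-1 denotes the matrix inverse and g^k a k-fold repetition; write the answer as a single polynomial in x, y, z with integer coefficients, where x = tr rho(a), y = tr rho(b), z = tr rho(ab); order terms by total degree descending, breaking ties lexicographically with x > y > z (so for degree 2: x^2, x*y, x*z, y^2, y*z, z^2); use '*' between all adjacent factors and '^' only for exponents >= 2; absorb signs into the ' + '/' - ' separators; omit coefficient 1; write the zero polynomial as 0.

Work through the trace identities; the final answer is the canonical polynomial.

x*y^3*z - x^2*y^2 - y^2*z^2 - x*y*z + x^2 + y^2 + z^2 - 2

tr(a b^2) = tr(b) tr(a b) - tr(a)  (reduce the b square) = y*z - x
tr(b a b^2) = tr(b) tr(a b^2) - tr(a b)  (reduce the b square) = y^2*z - x*y - z
tr(b a b^3) = tr(b) tr(b a b^2) - tr(b a b)  (reduce the b square) = y^3*z - x*y^2 - 2*y*z + x
tr(a b a b) = tr(b a) tr(b a) - tr(1)  (split on b) = z^2 - 2
tr(a b a) = tr(a) tr(b a) - tr(b)  (reduce the a square) = x*z - y
tr(b a b a b) = tr(b) tr(a b a b) - tr(a b a)  (reduce the b square) = y*z^2 - x*z - y
tr(b a b^3 a) = tr(b) tr(b a b a b) - tr(b a b a)  (reduce the b square) = y^2*z^2 - x*y*z - y^2 - z^2 + 2
tr(a b^3 a^-1 b) = tr(b a b^3) tr(a) - tr(b a b^3 a)  (eliminate a^-1) = x*y^3*z - x^2*y^2 - y^2*z^2 - x*y*z + x^2 + y^2 + z^2 - 2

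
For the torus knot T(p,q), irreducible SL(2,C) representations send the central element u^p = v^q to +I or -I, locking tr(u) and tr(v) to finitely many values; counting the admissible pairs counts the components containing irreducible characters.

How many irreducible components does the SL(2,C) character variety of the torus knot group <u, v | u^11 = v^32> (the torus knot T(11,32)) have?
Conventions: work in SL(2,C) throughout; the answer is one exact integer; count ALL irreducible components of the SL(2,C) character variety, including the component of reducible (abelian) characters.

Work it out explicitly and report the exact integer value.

156

For T(11,32): irreducibility forces the central element u^11 = v^32 to one of +I, -I.
This locks tr(u) to 2*cos(pi*alpha/11), alpha in 1..10, and tr(v) to 2*cos(pi*beta/32), beta in 1..31, on each component of irreducible characters.
u^11 = (-1)^alpha I and v^32 = (-1)^beta I must agree, so alpha and beta have equal parity.
count pairs: odd alpha (5 choices) x odd beta (16), plus even alpha (5) x even beta (15): 5*16 + 5*15 = 155.
components with irreducible characters: 155; plus the single component of reducible (abelian) characters: total 156.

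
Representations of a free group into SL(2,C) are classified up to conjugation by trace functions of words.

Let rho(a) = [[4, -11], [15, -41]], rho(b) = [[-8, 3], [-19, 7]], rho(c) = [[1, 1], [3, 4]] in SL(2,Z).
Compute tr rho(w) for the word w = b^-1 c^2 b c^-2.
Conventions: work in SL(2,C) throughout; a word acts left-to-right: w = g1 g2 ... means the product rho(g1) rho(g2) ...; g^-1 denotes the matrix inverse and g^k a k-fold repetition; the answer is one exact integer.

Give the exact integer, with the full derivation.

4302

rho(b^-1) = [[7, -3], [19, -8]]
... * rho(c) = [[1, 1], [3, 4]]  ->  [[-2, -5], [-5, -13]]
... * rho(c) = [[1, 1], [3, 4]]  ->  [[-17, -22], [-44, -57]]
... * rho(b) = [[-8, 3], [-19, 7]]  ->  [[554, -205], [1435, -531]]
... * rho(c^-1) = [[4, -1], [-3, 1]]  ->  [[2831, -759], [7333, -1966]]
... * rho(c^-1) = [[4, -1], [-3, 1]]  ->  [[13601, -3590], [35230, -9299]]
tr = 13601 + -9299 = 4302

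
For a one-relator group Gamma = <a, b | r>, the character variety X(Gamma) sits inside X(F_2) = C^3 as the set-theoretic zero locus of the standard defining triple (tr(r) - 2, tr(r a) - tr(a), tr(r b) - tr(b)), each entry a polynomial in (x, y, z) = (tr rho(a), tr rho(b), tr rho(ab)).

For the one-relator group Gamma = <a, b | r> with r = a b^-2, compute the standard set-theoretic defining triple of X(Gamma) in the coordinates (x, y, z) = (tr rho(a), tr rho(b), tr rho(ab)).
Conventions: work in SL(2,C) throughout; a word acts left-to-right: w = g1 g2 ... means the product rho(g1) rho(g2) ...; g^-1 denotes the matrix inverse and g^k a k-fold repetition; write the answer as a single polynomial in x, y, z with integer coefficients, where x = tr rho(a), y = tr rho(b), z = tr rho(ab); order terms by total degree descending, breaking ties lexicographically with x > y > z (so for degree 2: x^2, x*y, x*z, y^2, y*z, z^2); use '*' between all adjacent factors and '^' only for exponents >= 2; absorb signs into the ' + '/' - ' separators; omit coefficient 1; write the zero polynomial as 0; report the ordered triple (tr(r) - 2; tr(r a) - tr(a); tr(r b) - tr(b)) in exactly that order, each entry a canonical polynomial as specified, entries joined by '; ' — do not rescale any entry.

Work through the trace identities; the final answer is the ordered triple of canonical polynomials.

x*y^2 - y*z - x - 2; x^2*y^2 - x*y*z - x^2 - y^2 - x + 2; x*y - y - z

tr(b^-1 a) = tr(a) tr(b) - tr(a b)   [inverse elimination on b] = x*y - z
tr(a b^-2) = tr(b^-1 a) tr(b) - tr(b^-1 a b)   [inverse elimination on b] = x*y^2 - y*z - x
tr(a^2) = tr(a) tr(a) - tr(1)   [square of a] = x^2 - 2
tr(a^2 b) = tr(a) tr(b a) - tr(b)   [square of a] = x*z - y
tr(a^2 b^-1) = tr(a^2) tr(b) - tr(a^2 b)   [inverse elimination on b] = x^2*y - x*z - y
tr(a b^-2 a) = tr(a^2 b^-1) tr(b) - tr(a^2)   [inverse elimination on b] = x^2*y^2 - x*y*z - x^2 - y^2 + 2
assemble the triple (tr(r) - 2; tr(r a) - x; tr(r b) - y)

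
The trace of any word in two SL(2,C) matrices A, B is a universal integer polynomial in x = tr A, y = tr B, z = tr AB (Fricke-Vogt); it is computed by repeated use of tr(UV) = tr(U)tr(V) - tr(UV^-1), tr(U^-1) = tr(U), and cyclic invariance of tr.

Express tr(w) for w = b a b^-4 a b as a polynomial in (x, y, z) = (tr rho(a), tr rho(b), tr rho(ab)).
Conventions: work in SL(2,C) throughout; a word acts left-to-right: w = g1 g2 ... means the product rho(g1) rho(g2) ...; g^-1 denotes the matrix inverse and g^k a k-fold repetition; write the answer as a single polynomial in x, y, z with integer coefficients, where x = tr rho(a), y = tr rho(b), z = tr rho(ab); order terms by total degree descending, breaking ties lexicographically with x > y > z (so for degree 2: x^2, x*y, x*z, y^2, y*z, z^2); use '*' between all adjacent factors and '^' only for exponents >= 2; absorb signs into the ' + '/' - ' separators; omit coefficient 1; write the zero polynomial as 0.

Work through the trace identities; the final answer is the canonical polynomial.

x*y^5*z - x^2*y^4 - y^6 - y^4*z^2 - 2*x*y^3*z + 3*x^2*y^2 + 6*y^4 + 2*y^2*z^2 - x*y*z - x^2 - 9*y^2 + 2

tr(a^2 b) = tr(a)*tr(b a) - tr(b) = x*z - y
tr(a^2) = tr(a)*tr(a) - tr(1) = x^2 - 2
tr(a b^2 a) = tr(b)*tr(a^2 b) - tr(a^2) = x*y*z - x^2 - y^2 + 2
tr(a b a b) = tr(a b)*tr(a b) - tr(1)   [split at repeated a] = z^2 - 2
tr(a b^2 a b) = tr(b)*tr(a b a b) - tr(a b a) = y*z^2 - x*z - y
tr(a b^2 a b^-1) = tr(a b^2 a)*tr(b) - tr(a b^2 a b) = x*y^2*z - x^2*y - y^3 - y*z^2 + x*z + 3*y
tr(b^-1 a b^2 a b^-1) = tr(a b^2 a b^-1)*tr(b) - tr(a b^2 a) = x*y^3*z - x^2*y^2 - y^4 - y^2*z^2 + x^2 + 4*y^2 - 2
tr(b^-3 a b^2 a) = tr(b^-1 a b^2 a b^-1)*tr(b) - tr(b^-1 a b^2 a) = x*y^4*z - x^2*y^3 - y^5 - y^3*z^2 - x*y^2*z + 2*x^2*y + 5*y^3 + y*z^2 - x*z - 5*y
tr(b a b^-4 a b) = tr(b^-3 a b^2 a)*tr(b) - tr(b^-3 a b^2 a b) = x*y^5*z - x^2*y^4 - y^6 - y^4*z^2 - 2*x*y^3*z + 3*x^2*y^2 + 6*y^4 + 2*y^2*z^2 - x*y*z - x^2 - 9*y^2 + 2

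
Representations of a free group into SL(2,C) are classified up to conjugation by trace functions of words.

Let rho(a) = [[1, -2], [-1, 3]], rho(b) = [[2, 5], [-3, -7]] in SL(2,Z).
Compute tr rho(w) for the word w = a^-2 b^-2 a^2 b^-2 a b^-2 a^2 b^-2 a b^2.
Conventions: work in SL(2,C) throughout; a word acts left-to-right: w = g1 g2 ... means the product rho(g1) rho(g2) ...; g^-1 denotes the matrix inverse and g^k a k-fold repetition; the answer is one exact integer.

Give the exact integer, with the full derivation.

rho(a^-1) = [[3, 2], [1, 1]]
... * rho(a^-1) = [[3, 2], [1, 1]]  ->  [[11, 8], [4, 3]]
... * rho(b^-1) = [[-7, -5], [3, 2]]  ->  [[-53, -39], [-19, -14]]
... * rho(b^-1) = [[-7, -5], [3, 2]]  ->  [[254, 187], [91, 67]]
... * rho(a) = [[1, -2], [-1, 3]]  ->  [[67, 53], [24, 19]]
... * rho(a) = [[1, -2], [-1, 3]]  ->  [[14, 25], [5, 9]]
... * rho(b^-1) = [[-7, -5], [3, 2]]  ->  [[-23, -20], [-8, -7]]
... * rho(b^-1) = [[-7, -5], [3, 2]]  ->  [[101, 75], [35, 26]]
... * rho(a) = [[1, -2], [-1, 3]]  ->  [[26, 23], [9, 8]]
... * rho(b^-1) = [[-7, -5], [3, 2]]  ->  [[-113, -84], [-39, -29]]
... * rho(b^-1) = [[-7, -5], [3, 2]]  ->  [[539, 397], [186, 137]]
... * rho(a) = [[1, -2], [-1, 3]]  ->  [[142, 113], [49, 39]]
... * rho(a) = [[1, -2], [-1, 3]]  ->  [[29, 55], [10, 19]]
... * rho(b^-1) = [[-7, -5], [3, 2]]  ->  [[-38, -35], [-13, -12]]
... * rho(b^-1) = [[-7, -5], [3, 2]]  ->  [[161, 120], [55, 41]]
... * rho(a) = [[1, -2], [-1, 3]]  ->  [[41, 38], [14, 13]]
... * rho(b) = [[2, 5], [-3, -7]]  ->  [[-32, -61], [-11, -21]]
... * rho(b) = [[2, 5], [-3, -7]]  ->  [[119, 267], [41, 92]]
tr = 119 + 92 = 211

211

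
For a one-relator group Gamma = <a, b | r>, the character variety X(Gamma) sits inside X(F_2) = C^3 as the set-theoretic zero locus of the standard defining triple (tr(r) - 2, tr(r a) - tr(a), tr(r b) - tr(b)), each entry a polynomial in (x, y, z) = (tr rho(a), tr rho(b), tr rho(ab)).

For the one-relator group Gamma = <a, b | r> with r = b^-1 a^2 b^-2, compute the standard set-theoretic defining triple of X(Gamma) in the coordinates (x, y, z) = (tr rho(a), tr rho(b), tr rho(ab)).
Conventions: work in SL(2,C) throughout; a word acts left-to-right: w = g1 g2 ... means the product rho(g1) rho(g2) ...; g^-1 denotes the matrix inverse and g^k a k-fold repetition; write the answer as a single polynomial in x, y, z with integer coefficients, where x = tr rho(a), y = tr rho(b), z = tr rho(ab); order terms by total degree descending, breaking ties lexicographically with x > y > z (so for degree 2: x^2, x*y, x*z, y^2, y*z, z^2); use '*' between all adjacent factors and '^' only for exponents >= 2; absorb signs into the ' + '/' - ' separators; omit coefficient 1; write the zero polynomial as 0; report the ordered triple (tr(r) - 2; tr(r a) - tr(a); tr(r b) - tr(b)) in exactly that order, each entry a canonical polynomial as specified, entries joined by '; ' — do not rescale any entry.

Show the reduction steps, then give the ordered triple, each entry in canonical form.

x^2*y^3 - x*y^2*z - 2*x^2*y - y^3 + x*z + 3*y - 2; x^3*y^3 - 2*x^2*y^2*z - x^3*y - x*y^3 + x*y*z^2 + x^2*z + y^2*z + x*y - x - z; x^2*y^2 - x*y*z - x^2 - y^2 - y + 2

next, trace(a^2) = trace(a) * trace(a) - trace(1)   [square of a] = x^2 - 2
next, trace(a^2 b) = trace(a) * trace(b a) - trace(b)   [square of a] = x*z - y
trace(b^-1 a^2) = trace(a^2) * trace(b) - trace(a^2 b)   [inverse elimination on b] = x^2*y - x*z - y
trace(b^-2 a^2) = trace(b^-1 a^2) * trace(b) - trace(b^-1 a^2 b)   [inverse elimination on b] = x^2*y^2 - x*y*z - x^2 - y^2 + 2
trace(b^-1 a^2 b^-2) = trace(b^-2 a^2) * trace(b) - trace(b^-2 a^2 b)   [inverse elimination on b] = x^2*y^3 - x*y^2*z - 2*x^2*y - y^3 + x*z + 3*y
trace(a^3) = trace(a) * trace(a^2) - trace(a) = x^3 - 3*x
and trace(a^3 b) = trace(a) * trace(b a^2) - trace(b a) = x^2*z - x*y - z
next, trace(b^-1 a^3) = trace(a^3) * trace(b) - trace(a^3 b) = x^3*y - x^2*z - 2*x*y + z
trace(a^2 b^-2 a) = trace(b^-1 a^3) * trace(b) - trace(b^-1 a^3 b) = x^3*y^2 - x^2*y*z - x^3 - 2*x*y^2 + y*z + 3*x
trace(b a b a) = trace(b a) * trace(b a) - trace(1) = z^2 - 2
trace(b a b) = trace(b) * trace(a b) - trace(a) = y*z - x
next, trace(a b a^2 b) = trace(a) * trace(b a b a) - trace(b a b) = x*z^2 - y*z - x
trace(a b a^2 b^-1) = trace(a b a^2) * trace(b) - trace(a b a^2 b) = x^2*y*z - x*y^2 - x*z^2 + x
trace(a^2 b^-2 a b) = trace(a b a^2 b^-1) * trace(b) - trace(a b a^2) = x^2*y^2*z - x*y^3 - x*y*z^2 - x^2*z + 2*x*y + z
and trace(b^-1 a^2 b^-2 a) = trace(a^2 b^-2 a) * trace(b) - trace(a^2 b^-2 a b) = x^3*y^3 - 2*x^2*y^2*z - x^3*y - x*y^3 + x*y*z^2 + x^2*z + y^2*z + x*y - z
assemble the triple (trace(r) - 2; trace(r a) - x; trace(r b) - y)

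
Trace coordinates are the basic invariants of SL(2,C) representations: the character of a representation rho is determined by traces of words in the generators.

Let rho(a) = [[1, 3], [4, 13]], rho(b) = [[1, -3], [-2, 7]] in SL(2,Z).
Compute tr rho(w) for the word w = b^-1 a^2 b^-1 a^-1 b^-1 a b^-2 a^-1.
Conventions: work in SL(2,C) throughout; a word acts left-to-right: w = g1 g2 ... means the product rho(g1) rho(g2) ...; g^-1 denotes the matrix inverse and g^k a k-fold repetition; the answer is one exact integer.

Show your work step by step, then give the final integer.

rho(b^-1) = [[7, 3], [2, 1]]
... * rho(a) = [[1, 3], [4, 13]]  ->  [[19, 60], [6, 19]]
... * rho(a) = [[1, 3], [4, 13]]  ->  [[259, 837], [82, 265]]
... * rho(b^-1) = [[7, 3], [2, 1]]  ->  [[3487, 1614], [1104, 511]]
... * rho(a^-1) = [[13, -3], [-4, 1]]  ->  [[38875, -8847], [12308, -2801]]
... * rho(b^-1) = [[7, 3], [2, 1]]  ->  [[254431, 107778], [80554, 34123]]
... * rho(a) = [[1, 3], [4, 13]]  ->  [[685543, 2164407], [217046, 685261]]
... * rho(b^-1) = [[7, 3], [2, 1]]  ->  [[9127615, 4221036], [2889844, 1336399]]
... * rho(b^-1) = [[7, 3], [2, 1]]  ->  [[72335377, 31603881], [22901706, 10005931]]
... * rho(a^-1) = [[13, -3], [-4, 1]]  ->  [[813944377, -185402250], [257698454, -58699187]]
tr = 813944377 + -58699187 = 755245190

755245190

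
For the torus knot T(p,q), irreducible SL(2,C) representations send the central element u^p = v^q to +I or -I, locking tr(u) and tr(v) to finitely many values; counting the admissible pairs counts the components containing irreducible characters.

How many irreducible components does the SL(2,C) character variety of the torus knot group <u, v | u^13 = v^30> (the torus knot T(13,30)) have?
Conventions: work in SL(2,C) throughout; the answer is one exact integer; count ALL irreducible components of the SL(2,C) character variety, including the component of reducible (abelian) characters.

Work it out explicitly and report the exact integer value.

In the torus knot group T(13,30), u^13 = v^30 is central, so an irreducible representation sends it to +I or -I (Schur).
On an irreducible component, tr(u) is locked at 2*cos(pi*alpha/13) for some alpha in 1..12, and tr(v) at 2*cos(pi*beta/30) for some beta in 1..29.
Consistency of u^13 = (-1)^alpha I with v^30 = (-1)^beta I forces alpha = beta (mod 2).
count pairs: odd alpha (6 choices) x odd beta (15), plus even alpha (6) x even beta (14): 6*15 + 6*14 = 174.
components with irreducible characters: 174; plus the single component of reducible (abelian) characters: total 175.

175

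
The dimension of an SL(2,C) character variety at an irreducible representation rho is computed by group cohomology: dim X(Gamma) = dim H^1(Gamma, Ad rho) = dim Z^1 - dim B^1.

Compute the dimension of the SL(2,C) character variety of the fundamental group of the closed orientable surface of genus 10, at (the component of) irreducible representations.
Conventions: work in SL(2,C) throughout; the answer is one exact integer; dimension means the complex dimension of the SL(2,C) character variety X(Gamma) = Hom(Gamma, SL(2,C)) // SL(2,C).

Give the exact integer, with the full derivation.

54

Gamma = pi_1(Sigma_10) = < a_1, b_1, ..., a_10, b_10 | prod [a_i, b_i] > has 2g = 20 generators and 1 relator.
Unconstrained cocycle data is one sl_2 vector per generator (60 dimensions), cut by the relator condition d_2(z) = 0.
H^2 = coker(d_2) is dual to H^0 = 0 at irreducible rho (Poincare duality), so d_2 is onto: dim Z^1 = 57.
dim B^1 = 3 (coboundaries, injective at irreducible rho).
Hence dim X = 57 - 3 = 54.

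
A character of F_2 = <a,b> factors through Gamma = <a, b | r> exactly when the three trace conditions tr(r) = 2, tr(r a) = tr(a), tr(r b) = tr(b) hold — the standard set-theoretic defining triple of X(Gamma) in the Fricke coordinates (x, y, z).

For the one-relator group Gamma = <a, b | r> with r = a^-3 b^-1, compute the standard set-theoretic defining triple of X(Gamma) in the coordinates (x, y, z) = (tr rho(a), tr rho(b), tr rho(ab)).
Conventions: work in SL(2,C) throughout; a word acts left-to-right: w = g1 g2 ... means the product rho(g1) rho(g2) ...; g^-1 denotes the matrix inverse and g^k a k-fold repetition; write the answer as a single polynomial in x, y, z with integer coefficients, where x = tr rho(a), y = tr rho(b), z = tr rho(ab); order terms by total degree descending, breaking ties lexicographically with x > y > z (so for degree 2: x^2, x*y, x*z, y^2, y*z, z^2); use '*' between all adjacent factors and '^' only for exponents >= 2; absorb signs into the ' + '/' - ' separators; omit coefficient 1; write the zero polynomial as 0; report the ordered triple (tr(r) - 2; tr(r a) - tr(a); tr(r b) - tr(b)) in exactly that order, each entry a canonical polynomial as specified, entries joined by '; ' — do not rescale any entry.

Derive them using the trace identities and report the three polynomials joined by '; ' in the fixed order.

apply: trace(a^-1) = trace(a) = x
trace(a^-1 b) = trace(b) * trace(a) - trace(b a) = x*y - z
trace(b^-1 a^-1) = trace(a^-1) * trace(b) - trace(a^-1 b) = z
trace(b^-1 a^-2) = trace(b^-1 a^-1) * trace(a) - trace(b^-1) = x*z - y
apply: trace(a^-3 b^-1) = trace(b^-1 a^-2) * trace(a) - trace(b^-1 a^-1) = x^2*z - x*y - z
apply: trace(a^-2) = trace(a^-1) * trace(a) - trace(1) = x^2 - 2
apply: trace(a^-3) = trace(a^-2) * trace(a) - trace(a^-1) = x^3 - 3*x
assemble the triple (trace(r) - 2; trace(r a) - x; trace(r b) - y)

x^2*z - x*y - z - 2; x*z - x - y; x^3 - 3*x - y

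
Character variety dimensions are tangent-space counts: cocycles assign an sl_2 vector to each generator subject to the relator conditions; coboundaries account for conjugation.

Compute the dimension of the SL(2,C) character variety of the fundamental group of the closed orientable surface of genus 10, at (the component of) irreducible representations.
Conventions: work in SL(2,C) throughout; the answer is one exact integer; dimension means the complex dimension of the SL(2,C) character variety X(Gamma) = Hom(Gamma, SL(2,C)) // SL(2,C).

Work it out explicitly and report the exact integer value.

The genus-10 surface group: 2g = 20 generators, one relator prod [a_i, b_i].
Unconstrained cocycle data is one sl_2 vector per generator (60 dimensions), cut by the relator condition d_2(z) = 0.
H^2 = coker(d_2) is dual to H^0 = 0 at irreducible rho (Poincare duality), so d_2 is onto: dim Z^1 = 57.
As always at irreducible rho, dim B^1 = 3.
dim H^1 = 57 - 3 = 54 = dim X.

54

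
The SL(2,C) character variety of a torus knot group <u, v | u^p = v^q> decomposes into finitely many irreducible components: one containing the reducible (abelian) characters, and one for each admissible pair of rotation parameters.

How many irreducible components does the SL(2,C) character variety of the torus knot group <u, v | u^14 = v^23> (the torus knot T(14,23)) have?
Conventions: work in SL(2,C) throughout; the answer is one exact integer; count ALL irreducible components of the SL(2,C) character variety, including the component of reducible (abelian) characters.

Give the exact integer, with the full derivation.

144

For T(14,23): irreducibility forces the central element u^14 = v^23 to one of +I, -I.
On an irreducible component, tr(u) is locked at 2*cos(pi*alpha/14) for some alpha in 1..13, and tr(v) at 2*cos(pi*beta/23) for some beta in 1..22.
Consistency of u^14 = (-1)^alpha I with v^23 = (-1)^beta I forces alpha = beta (mod 2).
count pairs: odd alpha (7 choices) x odd beta (11), plus even alpha (6) x even beta (11): 7*11 + 6*11 = 143.
That is 143 components of irreducible characters, and with the reducible (abelian) component the total is 144.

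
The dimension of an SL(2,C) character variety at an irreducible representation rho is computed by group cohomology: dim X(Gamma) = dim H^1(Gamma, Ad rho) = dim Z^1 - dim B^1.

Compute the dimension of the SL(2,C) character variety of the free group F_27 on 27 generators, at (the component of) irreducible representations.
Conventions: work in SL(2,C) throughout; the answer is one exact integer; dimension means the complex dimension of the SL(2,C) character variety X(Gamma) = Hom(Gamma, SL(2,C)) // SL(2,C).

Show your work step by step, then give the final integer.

Gamma = F_27 has 27 generators and no relators.
So Z^1 = (sl_2)^27 in full: dim Z^1 = 81.
At an irreducible rho the centralizer of the image in sl_2 is 0, so the coboundary map sl_2 -> Z^1 is injective: dim B^1 = 3.
Therefore dim X = 81 - 3 = 78.

78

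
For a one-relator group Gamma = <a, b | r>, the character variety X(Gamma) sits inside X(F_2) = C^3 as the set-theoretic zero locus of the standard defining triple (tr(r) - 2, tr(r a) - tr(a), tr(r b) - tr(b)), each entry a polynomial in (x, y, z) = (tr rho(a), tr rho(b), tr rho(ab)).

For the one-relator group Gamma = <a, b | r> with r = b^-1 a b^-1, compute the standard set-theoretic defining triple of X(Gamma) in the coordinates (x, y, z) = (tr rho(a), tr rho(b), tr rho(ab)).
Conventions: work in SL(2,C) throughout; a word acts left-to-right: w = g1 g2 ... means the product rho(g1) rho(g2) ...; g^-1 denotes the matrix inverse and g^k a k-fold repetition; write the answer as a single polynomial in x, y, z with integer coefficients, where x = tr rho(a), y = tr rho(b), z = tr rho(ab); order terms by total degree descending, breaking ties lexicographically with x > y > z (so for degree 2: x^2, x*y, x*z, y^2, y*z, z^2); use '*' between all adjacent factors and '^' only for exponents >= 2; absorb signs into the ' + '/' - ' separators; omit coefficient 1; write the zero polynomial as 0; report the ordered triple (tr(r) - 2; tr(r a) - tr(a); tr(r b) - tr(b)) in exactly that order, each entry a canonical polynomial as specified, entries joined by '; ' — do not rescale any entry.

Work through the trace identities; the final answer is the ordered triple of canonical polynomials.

x*y^2 - y*z - x - 2; x^2*y^2 - 2*x*y*z + z^2 - x - 2; x*y - y - z

trace(b^-1 a) = trace(a) * trace(b) - trace(a b) = x*y - z
trace(b^-1 a b^-1) = trace(b^-1 a) * trace(b) - trace(b^-1 a b) = x*y^2 - y*z - x
trace(a^2) = trace(a) * trace(a) - trace(1)   [square of a] = x^2 - 2
trace(a^2 b) = trace(a) * trace(b a) - trace(b)   [square of a] = x*z - y
trace(a b^-1 a) = trace(a^2) * trace(b) - trace(a^2 b)   [inverse elimination on b] = x^2*y - x*z - y
trace(a b a b) = trace(b a) * trace(b a) - trace(1)   [split at a repeated b] = z^2 - 2
trace(a b^-1 a b) = trace(a b a) * trace(b) - trace(a b a b)   [inverse elimination on b] = x*y*z - y^2 - z^2 + 2
trace(b^-1 a b^-1 a) = trace(a b^-1 a) * trace(b) - trace(a b^-1 a b)   [inverse elimination on b] = x^2*y^2 - 2*x*y*z + z^2 - 2
assemble the triple (trace(r) - 2; trace(r a) - x; trace(r b) - y)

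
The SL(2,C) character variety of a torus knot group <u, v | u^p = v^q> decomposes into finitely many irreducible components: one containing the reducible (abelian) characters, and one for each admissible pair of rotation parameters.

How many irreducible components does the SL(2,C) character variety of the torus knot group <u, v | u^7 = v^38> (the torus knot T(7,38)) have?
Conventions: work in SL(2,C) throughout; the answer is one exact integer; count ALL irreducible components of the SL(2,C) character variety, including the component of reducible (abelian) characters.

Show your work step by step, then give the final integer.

In the torus knot group T(7,38), u^7 = v^38 is central, so an irreducible representation sends it to +I or -I (Schur).
This locks tr(u) to 2*cos(pi*alpha/7), alpha in 1..6, and tr(v) to 2*cos(pi*beta/38), beta in 1..37, on each component of irreducible characters.
Consistency of u^7 = (-1)^alpha I with v^38 = (-1)^beta I forces alpha = beta (mod 2).
count pairs: odd alpha (3 choices) x odd beta (19), plus even alpha (3) x even beta (18): 3*19 + 3*18 = 111.
That is 111 components of irreducible characters, and with the reducible (abelian) component the total is 112.

112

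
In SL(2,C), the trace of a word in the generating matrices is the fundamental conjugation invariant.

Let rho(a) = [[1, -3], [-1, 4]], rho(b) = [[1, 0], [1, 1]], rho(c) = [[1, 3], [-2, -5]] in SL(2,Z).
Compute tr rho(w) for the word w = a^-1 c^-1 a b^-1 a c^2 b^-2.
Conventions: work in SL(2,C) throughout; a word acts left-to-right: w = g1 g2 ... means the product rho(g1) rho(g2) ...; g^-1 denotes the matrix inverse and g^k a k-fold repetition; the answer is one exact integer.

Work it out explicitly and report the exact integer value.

rho(a^-1) = [[4, 3], [1, 1]]
... * rho(c^-1) = [[-5, -3], [2, 1]]  ->  [[-14, -9], [-3, -2]]
... * rho(a) = [[1, -3], [-1, 4]]  ->  [[-5, 6], [-1, 1]]
... * rho(b^-1) = [[1, 0], [-1, 1]]  ->  [[-11, 6], [-2, 1]]
... * rho(a) = [[1, -3], [-1, 4]]  ->  [[-17, 57], [-3, 10]]
... * rho(c) = [[1, 3], [-2, -5]]  ->  [[-131, -336], [-23, -59]]
... * rho(c) = [[1, 3], [-2, -5]]  ->  [[541, 1287], [95, 226]]
... * rho(b^-1) = [[1, 0], [-1, 1]]  ->  [[-746, 1287], [-131, 226]]
... * rho(b^-1) = [[1, 0], [-1, 1]]  ->  [[-2033, 1287], [-357, 226]]
tr = -2033 + 226 = -1807

-1807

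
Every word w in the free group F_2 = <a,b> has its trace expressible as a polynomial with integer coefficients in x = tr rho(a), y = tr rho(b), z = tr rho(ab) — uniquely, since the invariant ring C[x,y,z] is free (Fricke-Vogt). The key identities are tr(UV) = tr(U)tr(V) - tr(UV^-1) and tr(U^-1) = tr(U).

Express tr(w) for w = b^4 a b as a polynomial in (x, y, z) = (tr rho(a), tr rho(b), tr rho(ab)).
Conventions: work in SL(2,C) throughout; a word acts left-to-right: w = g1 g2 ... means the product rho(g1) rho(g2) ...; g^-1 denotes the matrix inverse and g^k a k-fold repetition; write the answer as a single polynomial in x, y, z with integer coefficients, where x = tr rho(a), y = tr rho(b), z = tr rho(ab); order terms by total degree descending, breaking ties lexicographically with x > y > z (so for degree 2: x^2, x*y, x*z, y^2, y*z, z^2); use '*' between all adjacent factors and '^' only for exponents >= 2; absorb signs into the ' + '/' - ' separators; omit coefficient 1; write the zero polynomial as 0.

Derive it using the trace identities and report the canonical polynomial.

trace(b a b) = trace(b)*trace(a b) - trace(a) = y*z - x
use: trace(a b^3) = trace(b)*trace(b a b) - trace(b a) = y^2*z - x*y - z
trace(b^2 a b^2) = trace(b)*trace(a b^3) - trace(a b^2) = y^3*z - x*y^2 - 2*y*z + x
trace(b^4 a b) = trace(b)*trace(b^2 a b^2) - trace(b^2 a b) = y^4*z - x*y^3 - 3*y^2*z + 2*x*y + z

y^4*z - x*y^3 - 3*y^2*z + 2*x*y + z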